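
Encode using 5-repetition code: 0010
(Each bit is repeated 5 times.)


Each bit -> 5 copies

00000000001111100000


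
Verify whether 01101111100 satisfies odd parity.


Number of 1s: 7

Yes, parity is correct (7 ones)


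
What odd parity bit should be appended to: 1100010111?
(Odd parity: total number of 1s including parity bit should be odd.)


Number of 1s in data: 6
Parity bit: 1

1


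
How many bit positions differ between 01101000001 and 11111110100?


XOR: 10010110101
Count of 1s: 6

6


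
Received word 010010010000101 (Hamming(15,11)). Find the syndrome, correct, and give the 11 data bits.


Syndrome = 13: error at position 13

Data: 01000000001 (corrected bit 13)


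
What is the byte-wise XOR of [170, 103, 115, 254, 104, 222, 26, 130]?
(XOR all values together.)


XOR chain: 170 ^ 103 ^ 115 ^ 254 ^ 104 ^ 222 ^ 26 ^ 130 = 110

110


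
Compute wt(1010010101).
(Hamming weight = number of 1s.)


Counting 1s in 1010010101

5


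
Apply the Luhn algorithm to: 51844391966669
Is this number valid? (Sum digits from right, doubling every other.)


Luhn sum = 70
70 mod 10 = 0

Valid (Luhn sum mod 10 = 0)


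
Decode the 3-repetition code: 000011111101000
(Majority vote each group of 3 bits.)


Groups: 000, 011, 111, 101, 000
Majority votes: 01110

01110


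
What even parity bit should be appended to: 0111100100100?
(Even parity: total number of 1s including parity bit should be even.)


Number of 1s in data: 6
Parity bit: 0

0


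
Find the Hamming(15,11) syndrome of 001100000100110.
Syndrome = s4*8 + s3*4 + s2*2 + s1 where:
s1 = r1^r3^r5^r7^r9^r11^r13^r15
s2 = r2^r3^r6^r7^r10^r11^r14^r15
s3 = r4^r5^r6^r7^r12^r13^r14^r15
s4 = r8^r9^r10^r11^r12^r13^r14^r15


s1=0, s2=1, s3=1, s4=1

Syndrome = 14 (error at position 14)


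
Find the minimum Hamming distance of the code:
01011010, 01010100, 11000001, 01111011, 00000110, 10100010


Comparing all pairs, minimum distance: 2
Can detect 1 errors, correct 0 errors

2


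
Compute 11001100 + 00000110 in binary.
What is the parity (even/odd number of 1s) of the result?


11001100 = 204
00000110 = 6
Sum = 210 = 11010010
1s count = 4

even parity (4 ones in 11010010)


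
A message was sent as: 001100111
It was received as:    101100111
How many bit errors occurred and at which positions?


XOR: 100000000

1 error(s) at position(s): 0


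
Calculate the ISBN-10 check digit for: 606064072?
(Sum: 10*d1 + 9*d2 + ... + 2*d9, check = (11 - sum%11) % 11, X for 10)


Weighted sum: 189
189 mod 11 = 2

Check digit: 9


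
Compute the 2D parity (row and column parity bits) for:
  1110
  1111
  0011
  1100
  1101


Row parities: 10001
Column parities: 0011

Row P: 10001, Col P: 0011, Corner: 0


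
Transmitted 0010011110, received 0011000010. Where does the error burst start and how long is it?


XOR: 0001011100

Burst at position 3, length 5


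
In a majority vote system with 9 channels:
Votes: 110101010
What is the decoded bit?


Ones: 5 out of 9
Threshold: 5

1 (5/9 voted 1)


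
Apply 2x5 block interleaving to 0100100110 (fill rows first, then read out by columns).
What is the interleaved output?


Matrix:
  01001
  00110
Read columns: 0010010110

0010010110


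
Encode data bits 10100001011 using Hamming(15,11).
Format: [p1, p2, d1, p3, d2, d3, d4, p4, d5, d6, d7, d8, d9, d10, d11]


Parity bits: p1=0, p2=0, p3=0, p4=1

001001010001011


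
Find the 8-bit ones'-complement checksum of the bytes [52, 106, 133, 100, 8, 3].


Sum = 402 mod 256 = 146
Complement = 109

109


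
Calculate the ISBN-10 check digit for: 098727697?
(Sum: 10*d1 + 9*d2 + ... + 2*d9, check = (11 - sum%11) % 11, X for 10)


Weighted sum: 306
306 mod 11 = 9

Check digit: 2


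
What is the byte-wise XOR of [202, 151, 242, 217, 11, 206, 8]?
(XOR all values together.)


XOR chain: 202 ^ 151 ^ 242 ^ 217 ^ 11 ^ 206 ^ 8 = 187

187


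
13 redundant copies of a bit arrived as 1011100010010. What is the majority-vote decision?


Ones: 6 out of 13
Threshold: 7

0 (6/13 voted 1)


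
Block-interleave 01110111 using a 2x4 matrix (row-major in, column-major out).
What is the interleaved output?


Matrix:
  0111
  0111
Read columns: 00111111

00111111


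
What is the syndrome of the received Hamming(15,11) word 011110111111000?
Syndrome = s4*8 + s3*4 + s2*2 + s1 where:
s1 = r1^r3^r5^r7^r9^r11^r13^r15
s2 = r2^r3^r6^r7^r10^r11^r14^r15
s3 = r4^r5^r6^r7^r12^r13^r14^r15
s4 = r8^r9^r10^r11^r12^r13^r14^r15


s1=1, s2=1, s3=0, s4=1

Syndrome = 11 (error at position 11)


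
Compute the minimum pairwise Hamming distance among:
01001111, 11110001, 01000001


Comparing all pairs, minimum distance: 3
Can detect 2 errors, correct 1 errors

3


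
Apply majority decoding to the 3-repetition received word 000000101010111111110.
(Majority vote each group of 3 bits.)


Groups: 000, 000, 101, 010, 111, 111, 110
Majority votes: 0010111

0010111


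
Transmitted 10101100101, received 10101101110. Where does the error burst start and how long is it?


XOR: 00000001011

Burst at position 7, length 4


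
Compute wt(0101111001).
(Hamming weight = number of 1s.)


Counting 1s in 0101111001

6


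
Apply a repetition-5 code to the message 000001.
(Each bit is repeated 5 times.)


Each bit -> 5 copies

000000000000000000000000011111


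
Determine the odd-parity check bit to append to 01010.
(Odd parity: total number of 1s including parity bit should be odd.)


Number of 1s in data: 2
Parity bit: 1

1


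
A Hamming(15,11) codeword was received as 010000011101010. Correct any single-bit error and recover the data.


Syndrome = 11: error at position 11

Data: 00001111010 (corrected bit 11)


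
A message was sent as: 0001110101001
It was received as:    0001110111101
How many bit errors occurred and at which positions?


XOR: 0000000010100

2 error(s) at position(s): 8, 10


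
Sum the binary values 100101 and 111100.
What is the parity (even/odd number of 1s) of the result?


100101 = 37
111100 = 60
Sum = 97 = 1100001
1s count = 3

odd parity (3 ones in 1100001)


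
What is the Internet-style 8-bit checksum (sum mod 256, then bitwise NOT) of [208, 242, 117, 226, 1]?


Sum = 794 mod 256 = 26
Complement = 229

229


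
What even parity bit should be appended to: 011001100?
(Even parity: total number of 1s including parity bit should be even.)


Number of 1s in data: 4
Parity bit: 0

0


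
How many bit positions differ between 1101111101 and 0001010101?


XOR: 1100101000
Count of 1s: 4

4


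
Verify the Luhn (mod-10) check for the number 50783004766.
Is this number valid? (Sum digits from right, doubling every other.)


Luhn sum = 46
46 mod 10 = 6

Invalid (Luhn sum mod 10 = 6)


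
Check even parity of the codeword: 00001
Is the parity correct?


Number of 1s: 1

No, parity error (1 ones)


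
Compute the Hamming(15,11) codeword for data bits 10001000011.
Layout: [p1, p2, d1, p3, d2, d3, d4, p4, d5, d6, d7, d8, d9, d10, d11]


Parity bits: p1=1, p2=1, p3=0, p4=1

111000011000011


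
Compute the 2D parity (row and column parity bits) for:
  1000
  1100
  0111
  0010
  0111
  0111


Row parities: 101111
Column parities: 0001

Row P: 101111, Col P: 0001, Corner: 1


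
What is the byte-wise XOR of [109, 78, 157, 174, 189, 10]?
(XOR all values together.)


XOR chain: 109 ^ 78 ^ 157 ^ 174 ^ 189 ^ 10 = 167

167


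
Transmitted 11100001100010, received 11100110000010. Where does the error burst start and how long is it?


XOR: 00000111100000

Burst at position 5, length 4


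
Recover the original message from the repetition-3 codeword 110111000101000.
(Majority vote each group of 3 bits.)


Groups: 110, 111, 000, 101, 000
Majority votes: 11010

11010


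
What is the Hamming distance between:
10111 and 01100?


XOR: 11011
Count of 1s: 4

4


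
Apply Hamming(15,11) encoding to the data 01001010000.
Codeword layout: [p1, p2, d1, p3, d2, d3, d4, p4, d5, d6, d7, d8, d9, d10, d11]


Parity bits: p1=1, p2=1, p3=1, p4=0

110110001010000


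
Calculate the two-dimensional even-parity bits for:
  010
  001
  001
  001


Row parities: 1111
Column parities: 011

Row P: 1111, Col P: 011, Corner: 0


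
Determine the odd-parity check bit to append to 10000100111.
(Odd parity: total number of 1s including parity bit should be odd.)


Number of 1s in data: 5
Parity bit: 0

0


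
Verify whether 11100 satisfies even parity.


Number of 1s: 3

No, parity error (3 ones)


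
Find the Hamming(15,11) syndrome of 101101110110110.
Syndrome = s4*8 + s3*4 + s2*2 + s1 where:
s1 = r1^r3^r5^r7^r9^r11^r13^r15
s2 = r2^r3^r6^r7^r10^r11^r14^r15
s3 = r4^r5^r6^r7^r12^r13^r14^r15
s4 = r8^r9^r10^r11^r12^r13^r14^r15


s1=1, s2=0, s3=1, s4=1

Syndrome = 13 (error at position 13)


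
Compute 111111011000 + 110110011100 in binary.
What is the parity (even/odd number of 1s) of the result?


111111011000 = 4056
110110011100 = 3484
Sum = 7540 = 1110101110100
1s count = 8

even parity (8 ones in 1110101110100)


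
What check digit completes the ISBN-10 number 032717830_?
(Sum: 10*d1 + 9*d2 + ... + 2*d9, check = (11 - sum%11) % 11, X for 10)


Weighted sum: 174
174 mod 11 = 9

Check digit: 2


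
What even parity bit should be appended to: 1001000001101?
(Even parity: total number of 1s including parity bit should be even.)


Number of 1s in data: 5
Parity bit: 1

1


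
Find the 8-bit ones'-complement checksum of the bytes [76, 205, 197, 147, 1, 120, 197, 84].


Sum = 1027 mod 256 = 3
Complement = 252

252


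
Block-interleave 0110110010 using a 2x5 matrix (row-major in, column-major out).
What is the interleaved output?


Matrix:
  01101
  10010
Read columns: 0110100110

0110100110


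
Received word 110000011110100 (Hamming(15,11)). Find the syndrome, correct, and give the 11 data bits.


Syndrome = 14: error at position 14

Data: 00001110110 (corrected bit 14)


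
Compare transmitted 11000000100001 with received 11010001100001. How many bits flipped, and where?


XOR: 00010001000000

2 error(s) at position(s): 3, 7


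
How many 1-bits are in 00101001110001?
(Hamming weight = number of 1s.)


Counting 1s in 00101001110001

6


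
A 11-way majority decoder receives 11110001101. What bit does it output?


Ones: 7 out of 11
Threshold: 6

1 (7/11 voted 1)


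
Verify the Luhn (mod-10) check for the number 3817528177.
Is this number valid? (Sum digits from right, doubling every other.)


Luhn sum = 46
46 mod 10 = 6

Invalid (Luhn sum mod 10 = 6)


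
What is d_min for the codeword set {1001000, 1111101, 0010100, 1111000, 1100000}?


Comparing all pairs, minimum distance: 2
Can detect 1 errors, correct 0 errors

2


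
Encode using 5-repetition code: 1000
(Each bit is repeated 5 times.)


Each bit -> 5 copies

11111000000000000000


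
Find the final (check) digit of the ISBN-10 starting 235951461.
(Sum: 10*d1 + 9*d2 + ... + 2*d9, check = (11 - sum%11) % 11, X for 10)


Weighted sum: 221
221 mod 11 = 1

Check digit: X


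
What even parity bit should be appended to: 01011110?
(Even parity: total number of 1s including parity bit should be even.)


Number of 1s in data: 5
Parity bit: 1

1


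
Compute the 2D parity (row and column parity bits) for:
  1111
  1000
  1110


Row parities: 011
Column parities: 1001

Row P: 011, Col P: 1001, Corner: 0


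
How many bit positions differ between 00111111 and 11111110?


XOR: 11000001
Count of 1s: 3

3


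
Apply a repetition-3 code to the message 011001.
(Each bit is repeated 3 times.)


Each bit -> 3 copies

000111111000000111


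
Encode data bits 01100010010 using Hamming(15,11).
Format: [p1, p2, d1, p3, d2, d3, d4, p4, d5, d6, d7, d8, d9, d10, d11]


Parity bits: p1=0, p2=1, p3=1, p4=0

010111000010010


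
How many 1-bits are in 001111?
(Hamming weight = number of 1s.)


Counting 1s in 001111

4


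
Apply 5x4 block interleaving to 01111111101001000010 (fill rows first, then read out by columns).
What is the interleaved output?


Matrix:
  0111
  1111
  1010
  0100
  0010
Read columns: 01100110101110111000

01100110101110111000


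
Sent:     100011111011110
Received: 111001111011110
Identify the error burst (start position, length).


XOR: 011010000000000

Burst at position 1, length 4


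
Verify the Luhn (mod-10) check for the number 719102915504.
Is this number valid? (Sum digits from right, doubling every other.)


Luhn sum = 38
38 mod 10 = 8

Invalid (Luhn sum mod 10 = 8)


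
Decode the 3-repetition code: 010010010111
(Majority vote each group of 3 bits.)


Groups: 010, 010, 010, 111
Majority votes: 0001

0001


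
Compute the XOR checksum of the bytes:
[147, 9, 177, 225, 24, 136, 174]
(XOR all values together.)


XOR chain: 147 ^ 9 ^ 177 ^ 225 ^ 24 ^ 136 ^ 174 = 244

244


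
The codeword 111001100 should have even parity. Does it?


Number of 1s: 5

No, parity error (5 ones)


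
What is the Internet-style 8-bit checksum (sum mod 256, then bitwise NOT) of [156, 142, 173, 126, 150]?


Sum = 747 mod 256 = 235
Complement = 20

20


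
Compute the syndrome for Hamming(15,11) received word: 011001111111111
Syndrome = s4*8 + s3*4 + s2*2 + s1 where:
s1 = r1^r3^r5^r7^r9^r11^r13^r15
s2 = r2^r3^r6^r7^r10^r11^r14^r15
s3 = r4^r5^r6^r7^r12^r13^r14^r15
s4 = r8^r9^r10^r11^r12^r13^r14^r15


s1=0, s2=0, s3=0, s4=0

Syndrome = 0 (no error)


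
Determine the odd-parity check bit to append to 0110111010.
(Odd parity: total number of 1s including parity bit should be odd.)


Number of 1s in data: 6
Parity bit: 1

1


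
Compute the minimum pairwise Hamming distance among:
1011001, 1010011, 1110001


Comparing all pairs, minimum distance: 2
Can detect 1 errors, correct 0 errors

2


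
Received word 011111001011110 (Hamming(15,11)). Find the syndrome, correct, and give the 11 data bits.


Syndrome = 11: error at position 11

Data: 11101001110 (corrected bit 11)


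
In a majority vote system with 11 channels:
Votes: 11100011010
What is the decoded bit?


Ones: 6 out of 11
Threshold: 6

1 (6/11 voted 1)


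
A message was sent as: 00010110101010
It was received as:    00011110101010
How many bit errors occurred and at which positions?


XOR: 00001000000000

1 error(s) at position(s): 4


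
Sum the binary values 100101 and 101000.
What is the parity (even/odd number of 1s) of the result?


100101 = 37
101000 = 40
Sum = 77 = 1001101
1s count = 4

even parity (4 ones in 1001101)


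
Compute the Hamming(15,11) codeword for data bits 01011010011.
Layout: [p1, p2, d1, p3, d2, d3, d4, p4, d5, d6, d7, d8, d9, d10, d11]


Parity bits: p1=1, p2=0, p3=0, p4=0

100010101010011


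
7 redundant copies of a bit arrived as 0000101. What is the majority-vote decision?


Ones: 2 out of 7
Threshold: 4

0 (2/7 voted 1)


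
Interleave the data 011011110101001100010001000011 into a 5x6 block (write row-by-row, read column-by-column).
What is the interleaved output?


Matrix:
  011011
  110101
  001100
  010001
  000011
Read columns: 010001101010100011001000111011

010001101010100011001000111011


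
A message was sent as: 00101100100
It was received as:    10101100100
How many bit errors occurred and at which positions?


XOR: 10000000000

1 error(s) at position(s): 0


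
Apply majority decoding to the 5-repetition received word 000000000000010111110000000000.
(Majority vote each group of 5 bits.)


Groups: 00000, 00000, 00010, 11111, 00000, 00000
Majority votes: 000100

000100


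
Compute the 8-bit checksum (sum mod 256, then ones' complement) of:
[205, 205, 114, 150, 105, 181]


Sum = 960 mod 256 = 192
Complement = 63

63


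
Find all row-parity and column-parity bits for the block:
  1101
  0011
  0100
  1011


Row parities: 1011
Column parities: 0001

Row P: 1011, Col P: 0001, Corner: 1


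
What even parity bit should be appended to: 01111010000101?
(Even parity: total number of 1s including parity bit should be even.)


Number of 1s in data: 7
Parity bit: 1

1


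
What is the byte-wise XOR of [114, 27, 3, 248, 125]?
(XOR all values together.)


XOR chain: 114 ^ 27 ^ 3 ^ 248 ^ 125 = 239

239


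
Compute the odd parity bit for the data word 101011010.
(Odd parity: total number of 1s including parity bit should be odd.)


Number of 1s in data: 5
Parity bit: 0

0


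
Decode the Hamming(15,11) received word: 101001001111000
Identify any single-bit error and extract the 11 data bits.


Syndrome = 0: no error detected

Data: 10101111000 (no errors)


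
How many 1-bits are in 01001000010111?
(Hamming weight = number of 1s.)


Counting 1s in 01001000010111

6


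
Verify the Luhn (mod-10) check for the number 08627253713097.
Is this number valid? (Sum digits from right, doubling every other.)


Luhn sum = 52
52 mod 10 = 2

Invalid (Luhn sum mod 10 = 2)


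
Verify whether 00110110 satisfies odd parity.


Number of 1s: 4

No, parity error (4 ones)


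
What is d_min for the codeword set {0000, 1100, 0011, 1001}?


Comparing all pairs, minimum distance: 2
Can detect 1 errors, correct 0 errors

2


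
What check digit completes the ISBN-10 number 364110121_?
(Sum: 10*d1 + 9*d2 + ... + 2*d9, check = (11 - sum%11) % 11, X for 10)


Weighted sum: 141
141 mod 11 = 9

Check digit: 2


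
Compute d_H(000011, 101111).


XOR: 101100
Count of 1s: 3

3


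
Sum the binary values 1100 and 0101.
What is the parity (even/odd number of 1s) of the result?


1100 = 12
0101 = 5
Sum = 17 = 10001
1s count = 2

even parity (2 ones in 10001)


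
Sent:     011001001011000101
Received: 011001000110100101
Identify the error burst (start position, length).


XOR: 000000001101100000

Burst at position 8, length 5


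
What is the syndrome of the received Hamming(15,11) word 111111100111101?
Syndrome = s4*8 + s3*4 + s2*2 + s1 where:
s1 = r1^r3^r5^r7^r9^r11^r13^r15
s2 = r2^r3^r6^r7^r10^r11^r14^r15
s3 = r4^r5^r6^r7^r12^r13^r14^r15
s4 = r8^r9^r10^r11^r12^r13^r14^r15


s1=1, s2=1, s3=1, s4=1

Syndrome = 15 (error at position 15)


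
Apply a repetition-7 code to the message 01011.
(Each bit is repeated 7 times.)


Each bit -> 7 copies

00000001111111000000011111111111111


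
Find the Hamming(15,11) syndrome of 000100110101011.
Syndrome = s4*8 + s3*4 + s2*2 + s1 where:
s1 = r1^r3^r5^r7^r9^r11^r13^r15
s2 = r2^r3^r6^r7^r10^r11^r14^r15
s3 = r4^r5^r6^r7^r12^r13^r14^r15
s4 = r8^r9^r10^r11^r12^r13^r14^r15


s1=0, s2=0, s3=1, s4=1

Syndrome = 12 (error at position 12)


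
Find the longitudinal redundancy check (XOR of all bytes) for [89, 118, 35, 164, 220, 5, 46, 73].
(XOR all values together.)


XOR chain: 89 ^ 118 ^ 35 ^ 164 ^ 220 ^ 5 ^ 46 ^ 73 = 22

22


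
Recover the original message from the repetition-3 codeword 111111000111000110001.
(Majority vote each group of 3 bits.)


Groups: 111, 111, 000, 111, 000, 110, 001
Majority votes: 1101010

1101010


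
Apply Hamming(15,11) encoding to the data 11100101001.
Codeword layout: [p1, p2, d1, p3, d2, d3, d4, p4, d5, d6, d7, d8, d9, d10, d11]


Parity bits: p1=1, p2=0, p3=0, p4=1

101011010101001


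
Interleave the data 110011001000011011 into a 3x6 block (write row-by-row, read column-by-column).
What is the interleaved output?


Matrix:
  110011
  001000
  011011
Read columns: 100101011000101101

100101011000101101


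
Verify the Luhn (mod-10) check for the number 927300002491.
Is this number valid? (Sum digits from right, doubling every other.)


Luhn sum = 37
37 mod 10 = 7

Invalid (Luhn sum mod 10 = 7)


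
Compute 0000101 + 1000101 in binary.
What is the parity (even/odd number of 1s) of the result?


0000101 = 5
1000101 = 69
Sum = 74 = 1001010
1s count = 3

odd parity (3 ones in 1001010)


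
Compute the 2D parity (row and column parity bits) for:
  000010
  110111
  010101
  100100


Row parities: 1110
Column parities: 000100

Row P: 1110, Col P: 000100, Corner: 1


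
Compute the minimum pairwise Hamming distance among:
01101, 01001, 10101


Comparing all pairs, minimum distance: 1
Can detect 0 errors, correct 0 errors

1


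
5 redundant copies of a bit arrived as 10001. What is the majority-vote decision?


Ones: 2 out of 5
Threshold: 3

0 (2/5 voted 1)


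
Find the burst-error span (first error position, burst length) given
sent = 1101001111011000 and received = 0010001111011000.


XOR: 1111000000000000

Burst at position 0, length 4


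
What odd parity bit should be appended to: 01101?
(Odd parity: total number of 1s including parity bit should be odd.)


Number of 1s in data: 3
Parity bit: 0

0


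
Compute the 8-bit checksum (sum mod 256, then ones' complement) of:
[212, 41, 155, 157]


Sum = 565 mod 256 = 53
Complement = 202

202


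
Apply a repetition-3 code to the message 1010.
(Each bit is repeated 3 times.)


Each bit -> 3 copies

111000111000


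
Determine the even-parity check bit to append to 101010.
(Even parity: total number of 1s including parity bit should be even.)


Number of 1s in data: 3
Parity bit: 1

1


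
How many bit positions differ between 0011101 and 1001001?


XOR: 1010100
Count of 1s: 3

3


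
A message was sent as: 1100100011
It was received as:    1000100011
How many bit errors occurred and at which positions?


XOR: 0100000000

1 error(s) at position(s): 1


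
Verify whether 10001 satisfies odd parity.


Number of 1s: 2

No, parity error (2 ones)


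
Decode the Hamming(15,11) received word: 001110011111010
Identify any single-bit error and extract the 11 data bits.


Syndrome = 0: no error detected

Data: 11001111010 (no errors)


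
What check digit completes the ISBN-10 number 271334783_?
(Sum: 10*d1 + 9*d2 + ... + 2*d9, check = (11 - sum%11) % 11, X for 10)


Weighted sum: 208
208 mod 11 = 10

Check digit: 1


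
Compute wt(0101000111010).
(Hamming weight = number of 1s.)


Counting 1s in 0101000111010

6


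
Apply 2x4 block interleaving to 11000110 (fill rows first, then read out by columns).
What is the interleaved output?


Matrix:
  1100
  0110
Read columns: 10110100

10110100


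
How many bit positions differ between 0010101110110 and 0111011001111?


XOR: 0101110111001
Count of 1s: 8

8


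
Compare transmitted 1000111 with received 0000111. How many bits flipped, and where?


XOR: 1000000

1 error(s) at position(s): 0


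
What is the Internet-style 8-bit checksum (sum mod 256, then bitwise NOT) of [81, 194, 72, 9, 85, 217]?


Sum = 658 mod 256 = 146
Complement = 109

109


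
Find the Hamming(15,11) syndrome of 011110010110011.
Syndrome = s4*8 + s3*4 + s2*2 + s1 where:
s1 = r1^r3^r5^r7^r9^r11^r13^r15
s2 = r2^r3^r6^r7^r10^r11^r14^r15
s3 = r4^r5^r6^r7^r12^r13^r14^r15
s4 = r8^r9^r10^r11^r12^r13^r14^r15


s1=0, s2=0, s3=0, s4=1

Syndrome = 8 (error at position 8)


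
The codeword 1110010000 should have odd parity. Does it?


Number of 1s: 4

No, parity error (4 ones)


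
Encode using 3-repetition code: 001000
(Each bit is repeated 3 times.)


Each bit -> 3 copies

000000111000000000


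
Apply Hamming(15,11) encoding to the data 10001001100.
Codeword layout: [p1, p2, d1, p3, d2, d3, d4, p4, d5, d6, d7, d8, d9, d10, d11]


Parity bits: p1=1, p2=1, p3=0, p4=1

111000011001100


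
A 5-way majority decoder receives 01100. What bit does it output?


Ones: 2 out of 5
Threshold: 3

0 (2/5 voted 1)


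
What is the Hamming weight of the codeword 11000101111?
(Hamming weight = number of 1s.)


Counting 1s in 11000101111

7


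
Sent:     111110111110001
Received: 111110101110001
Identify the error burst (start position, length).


XOR: 000000010000000

Burst at position 7, length 1


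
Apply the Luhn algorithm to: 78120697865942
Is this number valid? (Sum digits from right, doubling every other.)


Luhn sum = 72
72 mod 10 = 2

Invalid (Luhn sum mod 10 = 2)


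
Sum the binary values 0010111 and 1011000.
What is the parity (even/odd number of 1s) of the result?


0010111 = 23
1011000 = 88
Sum = 111 = 1101111
1s count = 6

even parity (6 ones in 1101111)


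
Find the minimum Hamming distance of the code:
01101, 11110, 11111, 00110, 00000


Comparing all pairs, minimum distance: 1
Can detect 0 errors, correct 0 errors

1


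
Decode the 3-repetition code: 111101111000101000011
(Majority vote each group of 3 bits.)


Groups: 111, 101, 111, 000, 101, 000, 011
Majority votes: 1110101

1110101


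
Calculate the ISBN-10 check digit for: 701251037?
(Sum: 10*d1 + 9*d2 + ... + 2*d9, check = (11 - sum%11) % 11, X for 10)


Weighted sum: 150
150 mod 11 = 7

Check digit: 4


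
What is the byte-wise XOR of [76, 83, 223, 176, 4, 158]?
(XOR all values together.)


XOR chain: 76 ^ 83 ^ 223 ^ 176 ^ 4 ^ 158 = 234

234


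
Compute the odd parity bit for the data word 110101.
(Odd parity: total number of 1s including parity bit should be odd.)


Number of 1s in data: 4
Parity bit: 1

1


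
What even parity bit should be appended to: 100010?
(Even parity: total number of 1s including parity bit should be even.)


Number of 1s in data: 2
Parity bit: 0

0


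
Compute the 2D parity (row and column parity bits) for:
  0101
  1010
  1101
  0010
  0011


Row parities: 00110
Column parities: 0011

Row P: 00110, Col P: 0011, Corner: 0


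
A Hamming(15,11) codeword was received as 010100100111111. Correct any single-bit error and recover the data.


Syndrome = 0: no error detected

Data: 00010111111 (no errors)


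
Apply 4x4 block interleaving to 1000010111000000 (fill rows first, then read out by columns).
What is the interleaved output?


Matrix:
  1000
  0101
  1100
  0000
Read columns: 1010011000000100

1010011000000100


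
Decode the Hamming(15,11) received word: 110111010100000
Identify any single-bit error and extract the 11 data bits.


Syndrome = 6: error at position 6

Data: 01000100000 (corrected bit 6)


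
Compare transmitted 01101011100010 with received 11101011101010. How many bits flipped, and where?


XOR: 10000000001000

2 error(s) at position(s): 0, 10


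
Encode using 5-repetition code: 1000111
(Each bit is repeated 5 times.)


Each bit -> 5 copies

11111000000000000000111111111111111


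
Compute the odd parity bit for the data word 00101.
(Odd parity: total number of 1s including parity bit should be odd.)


Number of 1s in data: 2
Parity bit: 1

1


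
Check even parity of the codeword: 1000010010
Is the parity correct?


Number of 1s: 3

No, parity error (3 ones)


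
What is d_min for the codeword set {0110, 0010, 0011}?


Comparing all pairs, minimum distance: 1
Can detect 0 errors, correct 0 errors

1


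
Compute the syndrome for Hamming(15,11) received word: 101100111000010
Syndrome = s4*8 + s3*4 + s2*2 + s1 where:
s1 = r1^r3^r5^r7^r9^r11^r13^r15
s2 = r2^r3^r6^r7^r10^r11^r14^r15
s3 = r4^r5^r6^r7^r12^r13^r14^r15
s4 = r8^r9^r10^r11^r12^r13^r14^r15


s1=0, s2=1, s3=1, s4=1

Syndrome = 14 (error at position 14)


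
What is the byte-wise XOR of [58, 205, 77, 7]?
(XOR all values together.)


XOR chain: 58 ^ 205 ^ 77 ^ 7 = 189

189


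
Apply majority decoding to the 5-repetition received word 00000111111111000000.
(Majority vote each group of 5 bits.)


Groups: 00000, 11111, 11110, 00000
Majority votes: 0110

0110


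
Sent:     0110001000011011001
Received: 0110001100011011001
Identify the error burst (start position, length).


XOR: 0000000100000000000

Burst at position 7, length 1


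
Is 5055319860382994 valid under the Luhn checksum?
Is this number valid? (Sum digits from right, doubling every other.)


Luhn sum = 74
74 mod 10 = 4

Invalid (Luhn sum mod 10 = 4)


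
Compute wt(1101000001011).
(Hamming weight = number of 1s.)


Counting 1s in 1101000001011

6


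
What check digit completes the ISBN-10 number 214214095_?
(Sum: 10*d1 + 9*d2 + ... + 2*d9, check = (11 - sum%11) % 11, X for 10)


Weighted sum: 138
138 mod 11 = 6

Check digit: 5


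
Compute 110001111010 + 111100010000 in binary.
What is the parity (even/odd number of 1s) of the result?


110001111010 = 3194
111100010000 = 3856
Sum = 7050 = 1101110001010
1s count = 7

odd parity (7 ones in 1101110001010)


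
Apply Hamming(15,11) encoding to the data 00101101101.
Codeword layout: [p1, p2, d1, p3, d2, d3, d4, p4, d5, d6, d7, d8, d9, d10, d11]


Parity bits: p1=1, p2=1, p3=0, p4=1

110001011101101


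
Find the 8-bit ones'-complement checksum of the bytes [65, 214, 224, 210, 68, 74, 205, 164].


Sum = 1224 mod 256 = 200
Complement = 55

55


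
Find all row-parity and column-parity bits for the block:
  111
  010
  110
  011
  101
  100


Row parities: 110001
Column parities: 001

Row P: 110001, Col P: 001, Corner: 1


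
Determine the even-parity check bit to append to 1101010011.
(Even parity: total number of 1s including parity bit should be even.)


Number of 1s in data: 6
Parity bit: 0

0


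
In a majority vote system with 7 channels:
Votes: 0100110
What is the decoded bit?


Ones: 3 out of 7
Threshold: 4

0 (3/7 voted 1)


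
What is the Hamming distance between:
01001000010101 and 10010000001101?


XOR: 11011000011000
Count of 1s: 6

6


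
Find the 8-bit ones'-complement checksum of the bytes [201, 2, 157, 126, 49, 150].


Sum = 685 mod 256 = 173
Complement = 82

82


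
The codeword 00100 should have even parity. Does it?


Number of 1s: 1

No, parity error (1 ones)


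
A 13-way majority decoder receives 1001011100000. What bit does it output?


Ones: 5 out of 13
Threshold: 7

0 (5/13 voted 1)


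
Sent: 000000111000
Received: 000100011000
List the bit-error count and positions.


XOR: 000100100000

2 error(s) at position(s): 3, 6


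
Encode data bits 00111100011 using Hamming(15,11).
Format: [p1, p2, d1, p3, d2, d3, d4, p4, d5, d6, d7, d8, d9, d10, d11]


Parity bits: p1=1, p2=1, p3=0, p4=0

110001101100011


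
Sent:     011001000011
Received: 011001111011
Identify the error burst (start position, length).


XOR: 000000111000

Burst at position 6, length 3


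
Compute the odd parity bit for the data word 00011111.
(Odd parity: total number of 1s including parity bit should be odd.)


Number of 1s in data: 5
Parity bit: 0

0


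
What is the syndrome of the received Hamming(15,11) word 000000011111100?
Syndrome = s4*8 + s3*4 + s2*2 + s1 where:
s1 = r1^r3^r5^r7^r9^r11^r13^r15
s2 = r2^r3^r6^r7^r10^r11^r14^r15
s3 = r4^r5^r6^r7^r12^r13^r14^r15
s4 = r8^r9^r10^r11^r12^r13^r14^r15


s1=1, s2=0, s3=0, s4=0

Syndrome = 1 (error at position 1)


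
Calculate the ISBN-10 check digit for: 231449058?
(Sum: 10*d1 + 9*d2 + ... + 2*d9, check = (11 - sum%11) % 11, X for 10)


Weighted sum: 183
183 mod 11 = 7

Check digit: 4


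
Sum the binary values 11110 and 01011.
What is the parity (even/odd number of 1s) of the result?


11110 = 30
01011 = 11
Sum = 41 = 101001
1s count = 3

odd parity (3 ones in 101001)


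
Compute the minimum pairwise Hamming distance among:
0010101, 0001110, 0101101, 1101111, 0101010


Comparing all pairs, minimum distance: 2
Can detect 1 errors, correct 0 errors

2


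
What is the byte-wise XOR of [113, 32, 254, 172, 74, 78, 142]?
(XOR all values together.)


XOR chain: 113 ^ 32 ^ 254 ^ 172 ^ 74 ^ 78 ^ 142 = 137

137


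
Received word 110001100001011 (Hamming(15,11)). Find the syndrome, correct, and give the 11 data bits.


Syndrome = 15: error at position 15

Data: 00110001010 (corrected bit 15)


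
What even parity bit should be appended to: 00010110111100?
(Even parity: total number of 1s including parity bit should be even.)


Number of 1s in data: 7
Parity bit: 1

1


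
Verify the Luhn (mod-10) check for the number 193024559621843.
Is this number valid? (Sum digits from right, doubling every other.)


Luhn sum = 64
64 mod 10 = 4

Invalid (Luhn sum mod 10 = 4)


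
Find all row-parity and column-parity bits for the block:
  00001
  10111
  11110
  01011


Row parities: 1001
Column parities: 00011

Row P: 1001, Col P: 00011, Corner: 0


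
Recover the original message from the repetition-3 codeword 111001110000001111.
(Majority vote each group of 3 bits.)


Groups: 111, 001, 110, 000, 001, 111
Majority votes: 101001

101001


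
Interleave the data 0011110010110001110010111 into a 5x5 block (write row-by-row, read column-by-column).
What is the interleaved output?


Matrix:
  00111
  10010
  11000
  11100
  10111
Read columns: 0111100110100111100110001

0111100110100111100110001


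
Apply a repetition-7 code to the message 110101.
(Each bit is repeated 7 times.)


Each bit -> 7 copies

111111111111110000000111111100000001111111


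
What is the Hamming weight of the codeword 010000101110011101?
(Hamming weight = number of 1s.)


Counting 1s in 010000101110011101

9


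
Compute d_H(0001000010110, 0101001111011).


XOR: 0100001101101
Count of 1s: 6

6


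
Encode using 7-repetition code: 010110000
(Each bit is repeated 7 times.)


Each bit -> 7 copies

000000011111110000000111111111111110000000000000000000000000000


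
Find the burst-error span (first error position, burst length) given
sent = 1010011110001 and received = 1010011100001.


XOR: 0000000010000

Burst at position 8, length 1


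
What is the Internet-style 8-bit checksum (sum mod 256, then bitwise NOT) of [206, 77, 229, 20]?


Sum = 532 mod 256 = 20
Complement = 235

235


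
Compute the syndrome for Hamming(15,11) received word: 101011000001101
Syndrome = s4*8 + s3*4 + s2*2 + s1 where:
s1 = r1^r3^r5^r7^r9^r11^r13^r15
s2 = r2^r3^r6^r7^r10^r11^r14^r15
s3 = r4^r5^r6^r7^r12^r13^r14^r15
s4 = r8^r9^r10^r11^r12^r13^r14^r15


s1=1, s2=1, s3=1, s4=1

Syndrome = 15 (error at position 15)


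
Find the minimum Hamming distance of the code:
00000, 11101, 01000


Comparing all pairs, minimum distance: 1
Can detect 0 errors, correct 0 errors

1


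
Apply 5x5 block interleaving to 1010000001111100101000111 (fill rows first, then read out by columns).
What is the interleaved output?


Matrix:
  10100
  00001
  11110
  01010
  00111
Read columns: 1010000110101010011101001

1010000110101010011101001


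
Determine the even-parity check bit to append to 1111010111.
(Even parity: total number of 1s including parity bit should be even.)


Number of 1s in data: 8
Parity bit: 0

0


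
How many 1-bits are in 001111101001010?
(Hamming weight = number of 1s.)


Counting 1s in 001111101001010

8


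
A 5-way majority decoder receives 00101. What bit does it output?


Ones: 2 out of 5
Threshold: 3

0 (2/5 voted 1)


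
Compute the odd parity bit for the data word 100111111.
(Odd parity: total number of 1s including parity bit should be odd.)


Number of 1s in data: 7
Parity bit: 0

0


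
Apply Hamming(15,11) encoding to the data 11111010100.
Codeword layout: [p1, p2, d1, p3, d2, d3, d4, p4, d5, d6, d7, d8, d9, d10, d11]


Parity bits: p1=0, p2=0, p3=0, p4=1

001011111010100


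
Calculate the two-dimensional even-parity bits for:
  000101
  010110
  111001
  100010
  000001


Row parities: 01001
Column parities: 001001

Row P: 01001, Col P: 001001, Corner: 0


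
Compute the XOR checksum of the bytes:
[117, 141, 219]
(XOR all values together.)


XOR chain: 117 ^ 141 ^ 219 = 35

35


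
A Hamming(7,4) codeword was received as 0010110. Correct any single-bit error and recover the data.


Syndrome = 0: no error detected

Data: 1110 (no errors)


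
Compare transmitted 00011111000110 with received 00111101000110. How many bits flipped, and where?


XOR: 00100010000000

2 error(s) at position(s): 2, 6


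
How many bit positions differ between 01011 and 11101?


XOR: 10110
Count of 1s: 3

3


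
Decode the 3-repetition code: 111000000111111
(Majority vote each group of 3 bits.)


Groups: 111, 000, 000, 111, 111
Majority votes: 10011

10011


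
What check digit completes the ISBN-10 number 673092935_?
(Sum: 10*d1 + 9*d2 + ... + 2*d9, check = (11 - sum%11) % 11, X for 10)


Weighted sum: 266
266 mod 11 = 2

Check digit: 9


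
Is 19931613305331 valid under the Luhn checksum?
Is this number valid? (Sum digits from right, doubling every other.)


Luhn sum = 53
53 mod 10 = 3

Invalid (Luhn sum mod 10 = 3)


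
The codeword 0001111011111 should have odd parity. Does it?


Number of 1s: 9

Yes, parity is correct (9 ones)


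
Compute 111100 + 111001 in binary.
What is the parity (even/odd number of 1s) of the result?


111100 = 60
111001 = 57
Sum = 117 = 1110101
1s count = 5

odd parity (5 ones in 1110101)


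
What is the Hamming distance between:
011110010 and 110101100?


XOR: 101011110
Count of 1s: 6

6


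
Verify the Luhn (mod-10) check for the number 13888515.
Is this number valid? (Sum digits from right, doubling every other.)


Luhn sum = 39
39 mod 10 = 9

Invalid (Luhn sum mod 10 = 9)


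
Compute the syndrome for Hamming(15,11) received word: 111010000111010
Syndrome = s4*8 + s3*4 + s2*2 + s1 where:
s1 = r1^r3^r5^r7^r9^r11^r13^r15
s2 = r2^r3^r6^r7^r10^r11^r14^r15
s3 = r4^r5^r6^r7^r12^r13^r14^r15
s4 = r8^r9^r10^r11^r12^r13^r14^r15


s1=0, s2=1, s3=1, s4=0

Syndrome = 6 (error at position 6)


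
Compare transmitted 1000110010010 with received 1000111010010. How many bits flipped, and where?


XOR: 0000001000000

1 error(s) at position(s): 6


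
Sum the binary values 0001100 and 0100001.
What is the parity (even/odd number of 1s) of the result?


0001100 = 12
0100001 = 33
Sum = 45 = 101101
1s count = 4

even parity (4 ones in 101101)


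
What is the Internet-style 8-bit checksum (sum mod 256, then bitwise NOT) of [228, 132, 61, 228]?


Sum = 649 mod 256 = 137
Complement = 118

118


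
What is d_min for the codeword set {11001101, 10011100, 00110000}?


Comparing all pairs, minimum distance: 3
Can detect 2 errors, correct 1 errors

3


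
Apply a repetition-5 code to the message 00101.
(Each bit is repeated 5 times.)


Each bit -> 5 copies

0000000000111110000011111


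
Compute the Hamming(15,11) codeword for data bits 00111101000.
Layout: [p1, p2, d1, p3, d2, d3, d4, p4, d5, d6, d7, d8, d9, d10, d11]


Parity bits: p1=0, p2=1, p3=1, p4=1

010101111101000


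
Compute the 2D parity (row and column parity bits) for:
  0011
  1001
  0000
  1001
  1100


Row parities: 00000
Column parities: 1111

Row P: 00000, Col P: 1111, Corner: 0


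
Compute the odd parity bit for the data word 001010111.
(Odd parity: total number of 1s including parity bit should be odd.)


Number of 1s in data: 5
Parity bit: 0

0


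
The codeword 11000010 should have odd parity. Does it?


Number of 1s: 3

Yes, parity is correct (3 ones)


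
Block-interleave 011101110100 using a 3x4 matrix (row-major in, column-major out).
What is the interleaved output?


Matrix:
  0111
  0111
  0100
Read columns: 000111110110

000111110110


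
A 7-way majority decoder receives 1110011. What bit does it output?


Ones: 5 out of 7
Threshold: 4

1 (5/7 voted 1)


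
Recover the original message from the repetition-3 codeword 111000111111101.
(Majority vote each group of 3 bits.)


Groups: 111, 000, 111, 111, 101
Majority votes: 10111

10111
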